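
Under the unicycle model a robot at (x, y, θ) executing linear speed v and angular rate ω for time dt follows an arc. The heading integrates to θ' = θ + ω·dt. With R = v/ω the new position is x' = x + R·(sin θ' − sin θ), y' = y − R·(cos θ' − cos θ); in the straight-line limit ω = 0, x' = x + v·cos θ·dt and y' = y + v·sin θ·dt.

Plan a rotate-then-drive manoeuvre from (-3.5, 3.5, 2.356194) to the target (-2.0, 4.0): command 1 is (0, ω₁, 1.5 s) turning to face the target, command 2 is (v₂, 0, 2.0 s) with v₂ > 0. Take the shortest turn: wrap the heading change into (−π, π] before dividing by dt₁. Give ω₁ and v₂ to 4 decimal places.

ω₁ = -1.3563, v₂ = 0.7906

heading to target = atan2(4−3.5, -2−-3.5) = 0.3218
Δθ = wrap(0.3218 − 2.3562) = -2.0344; ω₁ = Δθ/dt₁ = -1.3563
distance = √((-2−-3.5)² + (4−3.5)²) = 1.5811; v₂ = distance/dt₂ = 0.7906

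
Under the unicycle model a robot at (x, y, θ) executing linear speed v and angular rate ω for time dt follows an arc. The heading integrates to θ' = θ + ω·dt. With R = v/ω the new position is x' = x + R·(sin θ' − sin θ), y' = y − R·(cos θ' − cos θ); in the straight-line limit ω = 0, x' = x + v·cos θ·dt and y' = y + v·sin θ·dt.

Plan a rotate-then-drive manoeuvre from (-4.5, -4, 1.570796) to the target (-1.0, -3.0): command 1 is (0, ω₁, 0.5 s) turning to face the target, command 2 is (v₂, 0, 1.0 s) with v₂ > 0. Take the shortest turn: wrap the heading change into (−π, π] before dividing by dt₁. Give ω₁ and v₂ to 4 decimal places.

ω₁ = -2.5850, v₂ = 3.6401

heading to target = atan2(-3−-4, -1−-4.5) = 0.2783
Δθ = wrap(0.2783 − 1.5708) = -1.2925; ω₁ = Δθ/dt₁ = -2.5850
distance = √((-1−-4.5)² + (-3−-4)²) = 3.6401; v₂ = distance/dt₂ = 3.6401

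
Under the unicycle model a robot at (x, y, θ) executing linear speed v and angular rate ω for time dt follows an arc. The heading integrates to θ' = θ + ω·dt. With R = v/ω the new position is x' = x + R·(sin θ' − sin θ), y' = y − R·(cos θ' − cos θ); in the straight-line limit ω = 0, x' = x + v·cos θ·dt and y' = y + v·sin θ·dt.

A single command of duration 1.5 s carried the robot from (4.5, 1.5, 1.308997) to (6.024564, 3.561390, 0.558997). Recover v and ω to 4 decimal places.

v = 1.7500, ω = -0.5000

Δθ = 0.558997 − 1.308997 = -0.750000
ω = Δθ/dt = -0.750000/1.5 = -0.5000
R = −Δy/(cos θ' − cos θ) = -3.5000
v = R·ω = -3.5000·-0.5000 = 1.7500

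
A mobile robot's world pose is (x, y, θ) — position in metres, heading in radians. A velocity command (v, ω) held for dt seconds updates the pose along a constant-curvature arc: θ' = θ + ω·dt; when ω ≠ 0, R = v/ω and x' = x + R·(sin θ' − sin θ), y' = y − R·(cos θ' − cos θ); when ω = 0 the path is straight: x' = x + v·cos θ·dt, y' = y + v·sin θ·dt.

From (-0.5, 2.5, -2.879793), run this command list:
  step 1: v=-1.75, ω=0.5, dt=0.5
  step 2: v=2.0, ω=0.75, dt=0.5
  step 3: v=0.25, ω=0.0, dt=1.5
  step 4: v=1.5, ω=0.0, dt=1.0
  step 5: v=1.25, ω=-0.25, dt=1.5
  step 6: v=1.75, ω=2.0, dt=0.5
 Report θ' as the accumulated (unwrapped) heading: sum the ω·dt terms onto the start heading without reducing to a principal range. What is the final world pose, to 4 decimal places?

step 1: θ'=-2.6298 (R=-3.5000) → pose (0.3082, 2.8292, -2.6298)
step 2: θ'=-2.2548 (R=2.6667) → pose (-0.4526, 2.1893, -2.2548)
step 3: θ'=-2.2548 (straight) → pose (-0.6895, 1.8987, -2.2548)
step 4: θ'=-2.2548 (straight) → pose (-1.6374, 0.7361, -2.2548)
step 5: θ'=-2.6298 (R=-5.0000) → pose (-3.0639, -0.4638, -2.6298)
step 6: θ'=-1.6298 (R=0.8750) → pose (-3.5089, -1.1751, -1.6298)

(-3.5089, -1.1751, -1.6298)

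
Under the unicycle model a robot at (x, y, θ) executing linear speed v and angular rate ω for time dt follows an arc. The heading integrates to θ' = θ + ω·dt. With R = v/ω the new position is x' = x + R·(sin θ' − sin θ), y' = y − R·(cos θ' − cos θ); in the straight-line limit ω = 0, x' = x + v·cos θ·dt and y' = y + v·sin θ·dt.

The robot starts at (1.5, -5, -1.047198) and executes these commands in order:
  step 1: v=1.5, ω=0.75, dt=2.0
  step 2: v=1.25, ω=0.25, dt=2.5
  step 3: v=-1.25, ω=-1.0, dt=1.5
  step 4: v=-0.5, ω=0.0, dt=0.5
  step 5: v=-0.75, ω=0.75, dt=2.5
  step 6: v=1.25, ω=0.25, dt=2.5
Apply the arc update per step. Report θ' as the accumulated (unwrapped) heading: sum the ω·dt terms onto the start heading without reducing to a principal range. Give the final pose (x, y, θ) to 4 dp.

step 1: θ'=0.4528 (R=2.0000) → pose (4.1070, -5.7985, 0.4528)
step 2: θ'=1.0778 (R=5.0000) → pose (6.3242, -3.6687, 1.0778)
step 3: θ'=-0.4222 (R=1.2500) → pose (4.7108, -4.2173, -0.4222)
step 4: θ'=-0.4222 (straight) → pose (4.4828, -4.1149, -0.4222)
step 5: θ'=1.4528 (R=-1.0000) → pose (3.0800, -4.9093, 1.4528)
step 6: θ'=2.0778 (R=5.0000) → pose (2.4857, -1.8929, 2.0778)

(2.4857, -1.8929, 2.0778)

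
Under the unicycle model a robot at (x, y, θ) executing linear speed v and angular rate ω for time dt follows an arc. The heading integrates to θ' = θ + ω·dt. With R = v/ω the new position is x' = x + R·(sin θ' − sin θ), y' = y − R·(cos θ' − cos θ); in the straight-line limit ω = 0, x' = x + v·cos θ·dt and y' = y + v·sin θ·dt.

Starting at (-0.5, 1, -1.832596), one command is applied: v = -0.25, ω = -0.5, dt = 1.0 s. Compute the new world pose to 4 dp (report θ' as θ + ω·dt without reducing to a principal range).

θ' = -1.8326 + -0.5·1.0 = -2.3326
R = v/ω = -0.25/-0.5 = 0.5000
x' = -0.5 + 0.5000·(sin -2.3326 − sin -1.8326) = -0.3788
y' = 1 − 0.5000·(cos -2.3326 − cos -1.8326) = 1.2157

(-0.3788, 1.2157, -2.3326)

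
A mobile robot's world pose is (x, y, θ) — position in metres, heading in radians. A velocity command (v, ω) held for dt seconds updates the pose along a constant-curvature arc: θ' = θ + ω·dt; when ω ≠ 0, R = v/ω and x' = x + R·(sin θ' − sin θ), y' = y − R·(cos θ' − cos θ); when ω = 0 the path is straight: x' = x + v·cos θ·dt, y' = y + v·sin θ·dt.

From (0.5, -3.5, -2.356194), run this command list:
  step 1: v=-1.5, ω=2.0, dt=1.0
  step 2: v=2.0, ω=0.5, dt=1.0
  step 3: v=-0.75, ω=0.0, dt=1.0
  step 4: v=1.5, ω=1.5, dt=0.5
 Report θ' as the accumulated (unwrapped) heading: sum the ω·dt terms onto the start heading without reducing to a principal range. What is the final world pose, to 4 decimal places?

(2.0932, -2.2208, 0.8938)

step 1: θ'=-0.3562 (R=-0.7500) → pose (0.2312, -2.2667, -0.3562)
step 2: θ'=0.1438 (R=4.0000) → pose (2.1993, -2.4765, 0.1438)
step 3: θ'=0.1438 (straight) → pose (1.4570, -2.5840, 0.1438)
step 4: θ'=0.8938 (R=1.0000) → pose (2.0932, -2.2208, 0.8938)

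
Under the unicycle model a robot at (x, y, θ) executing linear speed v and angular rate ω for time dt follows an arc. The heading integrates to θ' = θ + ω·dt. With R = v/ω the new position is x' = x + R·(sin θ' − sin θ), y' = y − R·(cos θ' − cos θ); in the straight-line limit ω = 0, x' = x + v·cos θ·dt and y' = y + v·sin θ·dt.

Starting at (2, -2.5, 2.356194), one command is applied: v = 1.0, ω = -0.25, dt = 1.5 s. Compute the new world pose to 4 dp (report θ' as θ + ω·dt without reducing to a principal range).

θ' = 2.3562 + -0.25·1.5 = 1.9812
R = v/ω = 1.0/-0.25 = -4.0000
x' = 2 + -4.0000·(sin 1.9812 − sin 2.3562) = 1.1606
y' = -2.5 − -4.0000·(cos 1.9812 − cos 2.3562) = -1.2675

(1.1606, -1.2675, 1.9812)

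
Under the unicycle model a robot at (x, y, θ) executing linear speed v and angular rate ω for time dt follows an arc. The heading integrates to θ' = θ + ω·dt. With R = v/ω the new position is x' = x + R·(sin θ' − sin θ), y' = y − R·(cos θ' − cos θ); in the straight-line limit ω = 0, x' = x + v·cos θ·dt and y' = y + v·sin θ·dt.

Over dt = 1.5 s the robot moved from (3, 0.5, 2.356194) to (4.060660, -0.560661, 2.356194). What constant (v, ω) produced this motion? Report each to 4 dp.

v = -1.0000, ω = 0.0000

Δθ = 2.356194 − 2.356194 = 0.000000
ω = Δθ/dt = 0.000000/1.5 = 0.0000
ω = 0 → v = (Δx·cos θ + Δy·sin θ)/dt = -1.0000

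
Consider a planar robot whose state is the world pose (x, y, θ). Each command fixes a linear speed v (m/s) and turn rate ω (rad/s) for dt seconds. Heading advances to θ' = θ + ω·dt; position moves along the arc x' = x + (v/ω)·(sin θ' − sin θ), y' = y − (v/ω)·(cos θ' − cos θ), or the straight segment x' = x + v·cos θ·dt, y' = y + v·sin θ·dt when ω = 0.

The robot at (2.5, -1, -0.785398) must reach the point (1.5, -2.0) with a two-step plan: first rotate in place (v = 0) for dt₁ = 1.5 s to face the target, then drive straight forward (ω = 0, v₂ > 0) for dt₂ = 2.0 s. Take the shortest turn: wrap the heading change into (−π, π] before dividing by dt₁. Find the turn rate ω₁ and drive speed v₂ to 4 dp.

ω₁ = -1.0472, v₂ = 0.7071

heading to target = atan2(-2−-1, 1.5−2.5) = -2.3562
Δθ = wrap(-2.3562 − -0.7854) = -1.5708; ω₁ = Δθ/dt₁ = -1.0472
distance = √((1.5−2.5)² + (-2−-1)²) = 1.4142; v₂ = distance/dt₂ = 0.7071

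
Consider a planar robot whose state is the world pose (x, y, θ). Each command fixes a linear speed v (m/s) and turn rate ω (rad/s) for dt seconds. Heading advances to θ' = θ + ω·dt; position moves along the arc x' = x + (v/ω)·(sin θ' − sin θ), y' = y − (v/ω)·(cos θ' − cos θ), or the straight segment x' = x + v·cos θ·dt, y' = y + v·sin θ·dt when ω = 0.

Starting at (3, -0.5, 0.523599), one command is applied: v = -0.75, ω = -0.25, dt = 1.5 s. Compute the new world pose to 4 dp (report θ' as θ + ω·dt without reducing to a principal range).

(1.9442, -0.8689, 0.1486)

θ' = 0.5236 + -0.25·1.5 = 0.1486
R = v/ω = -0.75/-0.25 = 3.0000
x' = 3 + 3.0000·(sin 0.1486 − sin 0.5236) = 1.9442
y' = -0.5 − 3.0000·(cos 0.1486 − cos 0.5236) = -0.8689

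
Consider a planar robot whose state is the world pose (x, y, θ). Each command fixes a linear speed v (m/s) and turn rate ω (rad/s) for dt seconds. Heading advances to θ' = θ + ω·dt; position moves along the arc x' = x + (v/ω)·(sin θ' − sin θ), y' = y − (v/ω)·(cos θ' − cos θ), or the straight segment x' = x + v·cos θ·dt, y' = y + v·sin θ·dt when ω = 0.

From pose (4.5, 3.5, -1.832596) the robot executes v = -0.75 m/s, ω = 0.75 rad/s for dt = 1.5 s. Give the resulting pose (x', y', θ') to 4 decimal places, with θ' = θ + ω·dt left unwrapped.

θ' = -1.8326 + 0.75·1.5 = -0.7076
R = v/ω = -0.75/0.75 = -1.0000
x' = 4.5 + -1.0000·(sin -0.7076 − sin -1.8326) = 4.1841
y' = 3.5 − -1.0000·(cos -0.7076 − cos -1.8326) = 4.5187

(4.1841, 4.5187, -0.7076)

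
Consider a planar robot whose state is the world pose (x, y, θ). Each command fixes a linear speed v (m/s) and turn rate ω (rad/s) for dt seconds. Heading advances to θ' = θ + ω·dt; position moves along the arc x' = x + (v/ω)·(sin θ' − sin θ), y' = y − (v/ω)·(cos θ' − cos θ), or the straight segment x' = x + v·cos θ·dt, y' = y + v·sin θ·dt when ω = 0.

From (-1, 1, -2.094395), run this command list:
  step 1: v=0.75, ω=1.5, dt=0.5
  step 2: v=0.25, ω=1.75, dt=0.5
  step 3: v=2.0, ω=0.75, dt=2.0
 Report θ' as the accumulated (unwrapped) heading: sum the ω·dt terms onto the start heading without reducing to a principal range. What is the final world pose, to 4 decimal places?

step 1: θ'=-1.3444 (R=0.5000) → pose (-1.0542, 0.6378, -1.3444)
step 2: θ'=-0.4694 (R=0.1429) → pose (-0.9796, 0.5424, -0.4694)
step 3: θ'=1.0306 (R=2.6667) → pose (2.5136, 1.5492, 1.0306)

(2.5136, 1.5492, 1.0306)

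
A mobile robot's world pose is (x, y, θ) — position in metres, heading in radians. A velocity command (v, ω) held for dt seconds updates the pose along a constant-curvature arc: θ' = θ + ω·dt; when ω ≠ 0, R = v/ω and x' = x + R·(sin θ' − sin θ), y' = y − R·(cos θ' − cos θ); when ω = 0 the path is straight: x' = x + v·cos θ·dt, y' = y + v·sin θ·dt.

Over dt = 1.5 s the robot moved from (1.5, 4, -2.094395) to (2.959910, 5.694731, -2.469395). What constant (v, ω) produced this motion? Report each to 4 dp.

Δθ = -2.469395 − -2.094395 = -0.375000
ω = Δθ/dt = -0.375000/1.5 = -0.2500
R = −Δy/(cos θ' − cos θ) = 6.0000
v = R·ω = 6.0000·-0.2500 = -1.5000

v = -1.5000, ω = -0.2500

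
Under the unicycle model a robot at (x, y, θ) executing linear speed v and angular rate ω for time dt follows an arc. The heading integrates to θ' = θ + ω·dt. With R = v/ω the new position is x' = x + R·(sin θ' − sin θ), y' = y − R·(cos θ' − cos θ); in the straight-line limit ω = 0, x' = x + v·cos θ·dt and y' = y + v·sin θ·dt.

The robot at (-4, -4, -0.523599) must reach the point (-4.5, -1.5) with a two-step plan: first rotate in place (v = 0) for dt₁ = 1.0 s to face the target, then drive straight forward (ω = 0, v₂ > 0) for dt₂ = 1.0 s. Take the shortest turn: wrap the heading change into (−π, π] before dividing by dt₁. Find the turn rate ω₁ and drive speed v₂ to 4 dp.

heading to target = atan2(-1.5−-4, -4.5−-4) = 1.7682
Δθ = wrap(1.7682 − -0.5236) = 2.2918; ω₁ = Δθ/dt₁ = 2.2918
distance = √((-4.5−-4)² + (-1.5−-4)²) = 2.5495; v₂ = distance/dt₂ = 2.5495

ω₁ = 2.2918, v₂ = 2.5495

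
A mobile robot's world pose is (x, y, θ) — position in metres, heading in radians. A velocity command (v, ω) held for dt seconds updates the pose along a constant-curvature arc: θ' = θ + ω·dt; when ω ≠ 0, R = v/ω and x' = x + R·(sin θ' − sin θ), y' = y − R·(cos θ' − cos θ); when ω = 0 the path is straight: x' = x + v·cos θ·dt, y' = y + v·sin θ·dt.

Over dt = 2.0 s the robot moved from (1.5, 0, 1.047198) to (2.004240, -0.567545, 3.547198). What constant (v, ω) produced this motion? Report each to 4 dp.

v = -0.5000, ω = 1.2500

Δθ = 3.547198 − 1.047198 = 2.500000
ω = Δθ/dt = 2.500000/2.0 = 1.2500
R = −Δy/(cos θ' − cos θ) = -0.4000
v = R·ω = -0.4000·1.2500 = -0.5000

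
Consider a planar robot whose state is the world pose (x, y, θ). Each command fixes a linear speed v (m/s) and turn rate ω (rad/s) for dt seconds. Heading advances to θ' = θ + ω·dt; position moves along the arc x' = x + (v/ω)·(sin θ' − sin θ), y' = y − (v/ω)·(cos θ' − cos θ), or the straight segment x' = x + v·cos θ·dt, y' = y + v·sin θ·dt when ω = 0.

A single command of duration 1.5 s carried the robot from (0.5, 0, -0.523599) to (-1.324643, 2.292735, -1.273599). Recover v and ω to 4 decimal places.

Δθ = -1.273599 − -0.523599 = -0.750000
ω = Δθ/dt = -0.750000/1.5 = -0.5000
R = −Δy/(cos θ' − cos θ) = 4.0000
v = R·ω = 4.0000·-0.5000 = -2.0000

v = -2.0000, ω = -0.5000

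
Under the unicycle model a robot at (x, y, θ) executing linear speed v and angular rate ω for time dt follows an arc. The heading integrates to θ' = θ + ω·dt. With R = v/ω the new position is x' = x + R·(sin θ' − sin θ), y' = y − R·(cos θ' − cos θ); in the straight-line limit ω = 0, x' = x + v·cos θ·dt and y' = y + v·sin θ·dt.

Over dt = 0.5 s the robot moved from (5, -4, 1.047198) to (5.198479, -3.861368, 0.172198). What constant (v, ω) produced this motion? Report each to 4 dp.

v = 0.5000, ω = -1.7500

Δθ = 0.172198 − 1.047198 = -0.875000
ω = Δθ/dt = -0.875000/0.5 = -1.7500
R = Δx/(sin θ' − sin θ) = -0.2857
v = R·ω = -0.2857·-1.7500 = 0.5000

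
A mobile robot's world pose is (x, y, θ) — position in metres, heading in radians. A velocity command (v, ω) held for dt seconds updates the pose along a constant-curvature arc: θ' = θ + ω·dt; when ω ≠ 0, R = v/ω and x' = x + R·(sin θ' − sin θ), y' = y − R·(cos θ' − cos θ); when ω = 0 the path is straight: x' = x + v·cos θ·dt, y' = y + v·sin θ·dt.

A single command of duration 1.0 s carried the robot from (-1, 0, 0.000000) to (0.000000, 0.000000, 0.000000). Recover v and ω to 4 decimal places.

v = 1.0000, ω = 0.0000

Δθ = 0.000000 − 0.000000 = 0.000000
ω = Δθ/dt = 0.000000/1.0 = 0.0000
ω = 0 → v = (Δx·cos θ + Δy·sin θ)/dt = 1.0000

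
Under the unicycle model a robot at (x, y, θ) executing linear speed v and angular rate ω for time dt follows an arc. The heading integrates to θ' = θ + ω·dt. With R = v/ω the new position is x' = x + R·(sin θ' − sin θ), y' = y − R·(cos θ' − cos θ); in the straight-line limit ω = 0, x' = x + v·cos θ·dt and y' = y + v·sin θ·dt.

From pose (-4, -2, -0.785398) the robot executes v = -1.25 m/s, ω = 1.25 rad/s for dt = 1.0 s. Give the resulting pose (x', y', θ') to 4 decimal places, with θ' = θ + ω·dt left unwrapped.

θ' = -0.7854 + 1.25·1.0 = 0.4646
R = v/ω = -1.25/1.25 = -1.0000
x' = -4 + -1.0000·(sin 0.4646 − sin -0.7854) = -5.1552
y' = -2 − -1.0000·(cos 0.4646 − cos -0.7854) = -1.8131

(-5.1552, -1.8131, 0.4646)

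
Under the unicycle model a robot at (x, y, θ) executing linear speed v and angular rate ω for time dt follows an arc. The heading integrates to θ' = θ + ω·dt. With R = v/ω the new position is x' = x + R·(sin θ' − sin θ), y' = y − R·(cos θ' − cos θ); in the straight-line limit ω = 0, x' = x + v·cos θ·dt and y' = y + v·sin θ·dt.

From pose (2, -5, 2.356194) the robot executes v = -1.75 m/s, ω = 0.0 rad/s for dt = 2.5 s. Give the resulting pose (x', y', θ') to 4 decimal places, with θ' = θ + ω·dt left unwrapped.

θ' = 2.3562 + 0.0·2.5 = 2.3562
ω = 0 → straight: x' = 2 + -1.75·cos(2.3562)·2.5 = 5.0936
y' = -5 + -1.75·sin(2.3562)·2.5 = -8.0936

(5.0936, -8.0936, 2.3562)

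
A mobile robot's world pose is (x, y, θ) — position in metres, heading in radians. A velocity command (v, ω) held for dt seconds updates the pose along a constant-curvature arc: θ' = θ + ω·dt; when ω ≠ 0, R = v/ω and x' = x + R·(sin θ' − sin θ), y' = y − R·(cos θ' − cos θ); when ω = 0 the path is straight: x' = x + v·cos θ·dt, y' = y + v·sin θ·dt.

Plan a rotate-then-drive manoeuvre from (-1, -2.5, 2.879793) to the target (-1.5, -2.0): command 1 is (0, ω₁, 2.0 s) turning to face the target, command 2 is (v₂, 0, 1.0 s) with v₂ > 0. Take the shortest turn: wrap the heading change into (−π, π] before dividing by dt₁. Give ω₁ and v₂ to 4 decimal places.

ω₁ = -0.2618, v₂ = 0.7071

heading to target = atan2(-2−-2.5, -1.5−-1) = 2.3562
Δθ = wrap(2.3562 − 2.8798) = -0.5236; ω₁ = Δθ/dt₁ = -0.2618
distance = √((-1.5−-1)² + (-2−-2.5)²) = 0.7071; v₂ = distance/dt₂ = 0.7071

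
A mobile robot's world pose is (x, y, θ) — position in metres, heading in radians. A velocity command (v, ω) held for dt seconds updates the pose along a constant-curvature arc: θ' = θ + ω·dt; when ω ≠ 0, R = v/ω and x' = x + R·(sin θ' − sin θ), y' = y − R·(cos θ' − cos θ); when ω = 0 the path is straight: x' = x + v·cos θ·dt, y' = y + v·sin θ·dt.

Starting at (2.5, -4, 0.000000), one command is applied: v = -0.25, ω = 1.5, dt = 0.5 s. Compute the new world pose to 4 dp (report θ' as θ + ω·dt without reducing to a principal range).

θ' = 0.0000 + 1.5·0.5 = 0.7500
R = v/ω = -0.25/1.5 = -0.1667
x' = 2.5 + -0.1667·(sin 0.7500 − sin 0.0000) = 2.3864
y' = -4 − -0.1667·(cos 0.7500 − cos 0.0000) = -4.0447

(2.3864, -4.0447, 0.7500)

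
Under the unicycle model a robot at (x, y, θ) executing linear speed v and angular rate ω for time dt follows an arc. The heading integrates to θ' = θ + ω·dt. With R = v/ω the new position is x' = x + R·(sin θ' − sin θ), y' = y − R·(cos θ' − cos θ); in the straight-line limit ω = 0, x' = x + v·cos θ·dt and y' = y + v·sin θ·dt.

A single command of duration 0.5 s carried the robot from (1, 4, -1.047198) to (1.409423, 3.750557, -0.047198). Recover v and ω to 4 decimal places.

Δθ = -0.047198 − -1.047198 = 1.000000
ω = Δθ/dt = 1.000000/0.5 = 2.0000
R = Δx/(sin θ' − sin θ) = 0.5000
v = R·ω = 0.5000·2.0000 = 1.0000

v = 1.0000, ω = 2.0000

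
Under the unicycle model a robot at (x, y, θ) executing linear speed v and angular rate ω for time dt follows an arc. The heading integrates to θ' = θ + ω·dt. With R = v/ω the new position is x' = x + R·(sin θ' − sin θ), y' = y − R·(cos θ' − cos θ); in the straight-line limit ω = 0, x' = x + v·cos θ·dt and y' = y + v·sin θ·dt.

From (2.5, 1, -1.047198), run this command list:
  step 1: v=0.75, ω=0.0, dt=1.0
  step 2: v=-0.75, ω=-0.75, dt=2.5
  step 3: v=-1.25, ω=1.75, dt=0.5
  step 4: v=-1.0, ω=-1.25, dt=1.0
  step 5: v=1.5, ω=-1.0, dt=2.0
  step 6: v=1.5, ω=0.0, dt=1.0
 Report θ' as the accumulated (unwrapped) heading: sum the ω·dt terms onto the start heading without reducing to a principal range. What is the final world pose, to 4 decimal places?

step 1: θ'=-1.0472 (straight) → pose (2.8750, 0.3505, -1.0472)
step 2: θ'=-2.9222 (R=1.0000) → pose (3.5234, 1.8265, -2.9222)
step 3: θ'=-2.0472 (R=-0.7143) → pose (4.0027, 2.1961, -2.0472)
step 4: θ'=-3.2972 (R=0.8000) → pose (4.8376, 2.6196, -3.2972)
step 5: θ'=-5.2972 (R=-1.5000) → pose (3.8193, 4.9295, -5.2972)
step 6: θ'=-5.2972 (straight) → pose (4.6474, 6.1802, -5.2972)

(4.6474, 6.1802, -5.2972)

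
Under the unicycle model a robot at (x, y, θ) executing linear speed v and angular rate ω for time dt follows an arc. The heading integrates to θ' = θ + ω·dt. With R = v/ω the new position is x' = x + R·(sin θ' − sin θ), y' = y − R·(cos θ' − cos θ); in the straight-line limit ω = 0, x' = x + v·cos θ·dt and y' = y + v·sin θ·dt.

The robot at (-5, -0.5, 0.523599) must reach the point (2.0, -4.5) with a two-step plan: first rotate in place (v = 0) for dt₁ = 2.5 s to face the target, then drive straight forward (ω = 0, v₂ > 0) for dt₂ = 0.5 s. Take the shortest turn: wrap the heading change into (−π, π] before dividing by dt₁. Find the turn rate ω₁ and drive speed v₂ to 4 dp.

ω₁ = -0.4171, v₂ = 16.1245

heading to target = atan2(-4.5−-0.5, 2−-5) = -0.5191
Δθ = wrap(-0.5191 − 0.5236) = -1.0427; ω₁ = Δθ/dt₁ = -0.4171
distance = √((2−-5)² + (-4.5−-0.5)²) = 8.0623; v₂ = distance/dt₂ = 16.1245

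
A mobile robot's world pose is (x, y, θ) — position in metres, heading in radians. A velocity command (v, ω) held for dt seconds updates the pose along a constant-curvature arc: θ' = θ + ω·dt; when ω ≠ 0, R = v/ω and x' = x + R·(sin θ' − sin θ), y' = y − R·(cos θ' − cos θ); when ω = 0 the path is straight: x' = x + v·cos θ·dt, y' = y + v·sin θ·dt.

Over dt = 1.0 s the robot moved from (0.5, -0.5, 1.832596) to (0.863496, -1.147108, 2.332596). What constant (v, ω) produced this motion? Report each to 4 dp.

v = -0.7500, ω = 0.5000

Δθ = 2.332596 − 1.832596 = 0.500000
ω = Δθ/dt = 0.500000/1.0 = 0.5000
R = −Δy/(cos θ' − cos θ) = -1.5000
v = R·ω = -1.5000·0.5000 = -0.7500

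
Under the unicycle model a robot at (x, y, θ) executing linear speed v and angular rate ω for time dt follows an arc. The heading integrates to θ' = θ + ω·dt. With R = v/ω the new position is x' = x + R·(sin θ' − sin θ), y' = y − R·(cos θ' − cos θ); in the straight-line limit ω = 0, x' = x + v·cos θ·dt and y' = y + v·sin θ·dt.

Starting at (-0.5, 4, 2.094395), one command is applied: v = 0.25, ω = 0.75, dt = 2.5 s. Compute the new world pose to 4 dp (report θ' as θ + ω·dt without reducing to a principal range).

(-1.0342, 4.0588, 3.9694)

θ' = 2.0944 + 0.75·2.5 = 3.9694
R = v/ω = 0.25/0.75 = 0.3333
x' = -0.5 + 0.3333·(sin 3.9694 − sin 2.0944) = -1.0342
y' = 4 − 0.3333·(cos 3.9694 − cos 2.0944) = 4.0588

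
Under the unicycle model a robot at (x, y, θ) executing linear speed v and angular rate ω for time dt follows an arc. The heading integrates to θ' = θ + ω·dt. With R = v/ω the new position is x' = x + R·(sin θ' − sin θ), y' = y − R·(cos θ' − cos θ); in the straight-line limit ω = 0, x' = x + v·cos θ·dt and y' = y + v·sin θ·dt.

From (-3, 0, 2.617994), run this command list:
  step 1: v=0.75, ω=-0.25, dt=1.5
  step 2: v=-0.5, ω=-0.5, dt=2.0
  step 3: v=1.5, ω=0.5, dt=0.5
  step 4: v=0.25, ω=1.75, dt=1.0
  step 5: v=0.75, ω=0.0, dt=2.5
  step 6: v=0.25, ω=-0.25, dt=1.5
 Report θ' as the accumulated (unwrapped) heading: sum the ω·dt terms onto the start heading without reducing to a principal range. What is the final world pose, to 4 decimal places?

(-5.9261, 0.5135, 2.8680)

step 1: θ'=2.2430 (R=-3.0000) → pose (-3.8474, 0.7300, 2.2430)
step 2: θ'=1.2430 (R=1.0000) → pose (-3.6831, -0.2147, 1.2430)
step 3: θ'=1.4930 (R=3.0000) → pose (-3.5324, 0.5180, 1.4930)
step 4: θ'=3.2430 (R=0.1429) → pose (-3.6893, 0.6712, 3.2430)
step 5: θ'=3.2430 (straight) → pose (-5.5547, 0.4814, 3.2430)
step 6: θ'=2.8680 (R=-1.0000) → pose (-5.9261, 0.5135, 2.8680)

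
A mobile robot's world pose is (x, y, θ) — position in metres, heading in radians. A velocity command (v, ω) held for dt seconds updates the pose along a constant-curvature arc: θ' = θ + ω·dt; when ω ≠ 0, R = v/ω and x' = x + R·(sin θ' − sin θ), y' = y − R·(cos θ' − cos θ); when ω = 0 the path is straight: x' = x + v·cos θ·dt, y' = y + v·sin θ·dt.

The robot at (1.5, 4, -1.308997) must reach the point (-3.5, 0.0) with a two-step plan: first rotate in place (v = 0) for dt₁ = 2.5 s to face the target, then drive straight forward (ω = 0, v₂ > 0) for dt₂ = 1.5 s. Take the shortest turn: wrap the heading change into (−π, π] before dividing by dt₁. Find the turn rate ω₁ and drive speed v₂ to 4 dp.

ω₁ = -0.4631, v₂ = 4.2687

heading to target = atan2(0−4, -3.5−1.5) = -2.4669
Δθ = wrap(-2.4669 − -1.3090) = -1.1579; ω₁ = Δθ/dt₁ = -0.4631
distance = √((-3.5−1.5)² + (0−4)²) = 6.4031; v₂ = distance/dt₂ = 4.2687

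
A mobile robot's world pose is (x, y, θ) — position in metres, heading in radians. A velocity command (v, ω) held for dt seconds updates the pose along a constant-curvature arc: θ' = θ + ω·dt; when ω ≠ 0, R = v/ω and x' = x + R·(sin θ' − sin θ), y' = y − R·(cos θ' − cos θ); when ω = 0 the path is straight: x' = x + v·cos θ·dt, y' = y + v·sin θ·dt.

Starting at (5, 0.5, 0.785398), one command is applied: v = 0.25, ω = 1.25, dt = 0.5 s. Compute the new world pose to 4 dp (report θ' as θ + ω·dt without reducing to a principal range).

θ' = 0.7854 + 1.25·0.5 = 1.4104
R = v/ω = 0.25/1.25 = 0.2000
x' = 5 + 0.2000·(sin 1.4104 − sin 0.7854) = 5.0560
y' = 0.5 − 0.2000·(cos 1.4104 − cos 0.7854) = 0.6095

(5.0560, 0.6095, 1.4104)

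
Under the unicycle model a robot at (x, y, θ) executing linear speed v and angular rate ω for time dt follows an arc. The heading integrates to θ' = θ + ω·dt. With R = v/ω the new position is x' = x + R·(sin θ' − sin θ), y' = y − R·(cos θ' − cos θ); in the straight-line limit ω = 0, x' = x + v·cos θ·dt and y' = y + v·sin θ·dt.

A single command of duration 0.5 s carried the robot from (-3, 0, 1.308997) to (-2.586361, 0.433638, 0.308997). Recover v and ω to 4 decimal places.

v = 1.2500, ω = -2.0000

Δθ = 0.308997 − 1.308997 = -1.000000
ω = Δθ/dt = -1.000000/0.5 = -2.0000
R = −Δy/(cos θ' − cos θ) = -0.6250
v = R·ω = -0.6250·-2.0000 = 1.2500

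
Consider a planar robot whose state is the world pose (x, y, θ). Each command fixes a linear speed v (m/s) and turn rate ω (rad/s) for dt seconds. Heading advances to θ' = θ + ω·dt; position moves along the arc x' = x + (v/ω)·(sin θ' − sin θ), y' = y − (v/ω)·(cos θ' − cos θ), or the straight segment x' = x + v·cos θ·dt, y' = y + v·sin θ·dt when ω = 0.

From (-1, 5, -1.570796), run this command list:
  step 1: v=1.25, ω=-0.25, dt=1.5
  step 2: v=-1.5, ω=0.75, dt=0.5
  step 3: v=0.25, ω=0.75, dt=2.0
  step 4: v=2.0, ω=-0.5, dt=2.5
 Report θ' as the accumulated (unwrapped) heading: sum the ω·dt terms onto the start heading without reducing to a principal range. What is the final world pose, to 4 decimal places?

(2.6940, 0.5683, -1.3208)

step 1: θ'=-1.9458 (R=-5.0000) → pose (-1.3475, 3.1686, -1.9458)
step 2: θ'=-1.5708 (R=-2.0000) → pose (-1.2085, 3.9012, -1.5708)
step 3: θ'=-0.0708 (R=0.3333) → pose (-0.8987, 3.5687, -0.0708)
step 4: θ'=-1.3208 (R=-4.0000) → pose (2.6940, 0.5683, -1.3208)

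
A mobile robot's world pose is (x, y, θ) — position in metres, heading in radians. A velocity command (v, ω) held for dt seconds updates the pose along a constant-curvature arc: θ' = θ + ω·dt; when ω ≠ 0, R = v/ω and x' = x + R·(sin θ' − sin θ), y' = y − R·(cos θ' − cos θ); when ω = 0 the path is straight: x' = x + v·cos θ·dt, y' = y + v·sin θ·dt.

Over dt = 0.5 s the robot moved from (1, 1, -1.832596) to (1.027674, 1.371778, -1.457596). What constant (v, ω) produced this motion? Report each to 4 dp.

v = -0.7500, ω = 0.7500

Δθ = -1.457596 − -1.832596 = 0.375000
ω = Δθ/dt = 0.375000/0.5 = 0.7500
R = −Δy/(cos θ' − cos θ) = -1.0000
v = R·ω = -1.0000·0.7500 = -0.7500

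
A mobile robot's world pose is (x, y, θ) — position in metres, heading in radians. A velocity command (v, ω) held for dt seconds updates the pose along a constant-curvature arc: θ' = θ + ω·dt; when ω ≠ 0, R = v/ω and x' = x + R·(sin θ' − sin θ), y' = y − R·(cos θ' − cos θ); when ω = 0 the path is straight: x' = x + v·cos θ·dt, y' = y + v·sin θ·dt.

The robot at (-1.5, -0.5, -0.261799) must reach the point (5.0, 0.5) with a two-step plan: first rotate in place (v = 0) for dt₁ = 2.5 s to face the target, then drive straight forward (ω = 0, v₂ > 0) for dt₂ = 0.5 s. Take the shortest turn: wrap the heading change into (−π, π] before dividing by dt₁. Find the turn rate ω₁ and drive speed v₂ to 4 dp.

ω₁ = 0.1658, v₂ = 13.1529

heading to target = atan2(0.5−-0.5, 5−-1.5) = 0.1526
Δθ = wrap(0.1526 − -0.2618) = 0.4144; ω₁ = Δθ/dt₁ = 0.1658
distance = √((5−-1.5)² + (0.5−-0.5)²) = 6.5765; v₂ = distance/dt₂ = 13.1529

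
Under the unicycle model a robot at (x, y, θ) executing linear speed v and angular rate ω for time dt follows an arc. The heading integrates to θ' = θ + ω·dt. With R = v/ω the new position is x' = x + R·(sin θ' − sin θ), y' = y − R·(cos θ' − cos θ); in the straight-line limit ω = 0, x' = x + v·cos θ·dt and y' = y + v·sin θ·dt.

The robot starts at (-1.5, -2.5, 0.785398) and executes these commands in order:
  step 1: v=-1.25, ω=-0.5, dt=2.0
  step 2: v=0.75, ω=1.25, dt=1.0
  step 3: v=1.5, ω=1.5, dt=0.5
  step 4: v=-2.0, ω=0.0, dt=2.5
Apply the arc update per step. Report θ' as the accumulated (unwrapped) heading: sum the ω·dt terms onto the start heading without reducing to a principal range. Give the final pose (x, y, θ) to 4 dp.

(-1.9746, -7.0569, 1.7854)

step 1: θ'=-0.2146 (R=2.5000) → pose (-3.8002, -3.1749, -0.2146)
step 2: θ'=1.0354 (R=0.6000) → pose (-3.1563, -2.8948, 1.0354)
step 3: θ'=1.7854 (R=1.0000) → pose (-3.0394, -2.1716, 1.7854)
step 4: θ'=1.7854 (straight) → pose (-1.9746, -7.0569, 1.7854)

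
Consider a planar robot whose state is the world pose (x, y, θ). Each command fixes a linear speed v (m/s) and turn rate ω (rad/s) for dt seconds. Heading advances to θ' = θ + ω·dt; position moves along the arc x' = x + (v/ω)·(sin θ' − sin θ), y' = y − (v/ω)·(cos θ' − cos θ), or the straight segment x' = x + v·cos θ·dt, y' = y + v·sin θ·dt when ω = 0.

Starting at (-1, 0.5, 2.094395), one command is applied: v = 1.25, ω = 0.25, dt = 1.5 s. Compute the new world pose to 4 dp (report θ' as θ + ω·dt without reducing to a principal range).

(-2.2166, 1.9123, 2.4694)

θ' = 2.0944 + 0.25·1.5 = 2.4694
R = v/ω = 1.25/0.25 = 5.0000
x' = -1 + 5.0000·(sin 2.4694 − sin 2.0944) = -2.2166
y' = 0.5 − 5.0000·(cos 2.4694 − cos 2.0944) = 1.9123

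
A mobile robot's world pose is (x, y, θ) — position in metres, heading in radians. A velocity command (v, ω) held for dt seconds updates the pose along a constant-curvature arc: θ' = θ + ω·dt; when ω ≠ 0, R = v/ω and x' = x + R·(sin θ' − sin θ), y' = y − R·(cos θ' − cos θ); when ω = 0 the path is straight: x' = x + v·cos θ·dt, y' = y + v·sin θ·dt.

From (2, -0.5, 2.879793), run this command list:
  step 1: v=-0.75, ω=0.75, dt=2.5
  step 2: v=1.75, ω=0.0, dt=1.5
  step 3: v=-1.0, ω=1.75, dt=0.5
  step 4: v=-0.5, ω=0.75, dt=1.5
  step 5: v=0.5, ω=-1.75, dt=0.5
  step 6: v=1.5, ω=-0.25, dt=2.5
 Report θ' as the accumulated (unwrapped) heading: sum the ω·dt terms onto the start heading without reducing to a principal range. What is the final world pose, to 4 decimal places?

step 1: θ'=4.7548 (R=-1.0000) → pose (3.2579, 0.5083, 4.7548)
step 2: θ'=4.7548 (straight) → pose (3.3692, -2.1143, 4.7548)
step 3: θ'=5.6298 (R=-0.5714) → pose (3.1456, -1.6848, 5.6298)
step 4: θ'=6.7548 (R=-0.6667) → pose (2.4375, -1.6203, 6.7548)
step 5: θ'=5.8798 (R=-0.2857) → pose (2.6795, -1.6120, 5.8798)
step 6: θ'=5.2548 (R=-6.0000) → pose (5.4630, -4.0332, 5.2548)

(5.4630, -4.0332, 5.2548)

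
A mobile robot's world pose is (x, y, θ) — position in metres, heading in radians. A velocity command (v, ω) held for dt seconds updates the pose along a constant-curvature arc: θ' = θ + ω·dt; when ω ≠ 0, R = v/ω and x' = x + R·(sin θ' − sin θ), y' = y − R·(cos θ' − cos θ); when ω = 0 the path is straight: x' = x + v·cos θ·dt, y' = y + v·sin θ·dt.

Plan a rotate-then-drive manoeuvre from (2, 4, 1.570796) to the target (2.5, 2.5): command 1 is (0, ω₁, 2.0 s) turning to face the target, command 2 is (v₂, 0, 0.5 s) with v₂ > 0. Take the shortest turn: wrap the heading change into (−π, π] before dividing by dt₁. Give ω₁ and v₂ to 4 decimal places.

heading to target = atan2(2.5−4, 2.5−2) = -1.2490
Δθ = wrap(-1.2490 − 1.5708) = -2.8198; ω₁ = Δθ/dt₁ = -1.4099
distance = √((2.5−2)² + (2.5−4)²) = 1.5811; v₂ = distance/dt₂ = 3.1623

ω₁ = -1.4099, v₂ = 3.1623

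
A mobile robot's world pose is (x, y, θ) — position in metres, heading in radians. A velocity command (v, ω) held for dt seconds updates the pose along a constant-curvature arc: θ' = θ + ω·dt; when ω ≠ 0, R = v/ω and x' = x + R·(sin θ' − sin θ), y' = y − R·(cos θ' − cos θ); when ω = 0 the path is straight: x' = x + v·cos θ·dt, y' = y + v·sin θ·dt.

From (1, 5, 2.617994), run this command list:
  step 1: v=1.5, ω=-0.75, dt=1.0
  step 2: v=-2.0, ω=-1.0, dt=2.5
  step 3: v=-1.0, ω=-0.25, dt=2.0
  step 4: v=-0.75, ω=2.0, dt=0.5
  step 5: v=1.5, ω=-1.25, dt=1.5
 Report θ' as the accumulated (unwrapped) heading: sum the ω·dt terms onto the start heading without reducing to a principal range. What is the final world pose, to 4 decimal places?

(-3.6246, 3.9908, -2.0070)

step 1: θ'=1.8680 (R=-2.0000) → pose (0.0877, 6.1464, 1.8680)
step 2: θ'=-0.6320 (R=2.0000) → pose (-3.0062, 3.9470, -0.6320)
step 3: θ'=-1.1320 (R=4.0000) → pose (-4.2642, 5.4750, -1.1320)
step 4: θ'=-0.1320 (R=-0.3750) → pose (-4.5543, 5.6874, -0.1320)
step 5: θ'=-2.0070 (R=-1.2000) → pose (-3.6246, 3.9908, -2.0070)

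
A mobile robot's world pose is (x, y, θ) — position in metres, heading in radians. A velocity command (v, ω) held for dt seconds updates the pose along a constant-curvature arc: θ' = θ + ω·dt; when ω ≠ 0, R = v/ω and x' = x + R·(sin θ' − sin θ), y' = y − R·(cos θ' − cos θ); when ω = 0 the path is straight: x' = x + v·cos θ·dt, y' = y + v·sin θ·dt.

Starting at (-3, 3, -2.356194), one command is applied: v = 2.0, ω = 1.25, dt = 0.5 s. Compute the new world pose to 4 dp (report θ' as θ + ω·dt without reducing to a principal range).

(-3.4481, 2.1242, -1.7312)

θ' = -2.3562 + 1.25·0.5 = -1.7312
R = v/ω = 2.0/1.25 = 1.6000
x' = -3 + 1.6000·(sin -1.7312 − sin -2.3562) = -3.4481
y' = 3 − 1.6000·(cos -1.7312 − cos -2.3562) = 2.1242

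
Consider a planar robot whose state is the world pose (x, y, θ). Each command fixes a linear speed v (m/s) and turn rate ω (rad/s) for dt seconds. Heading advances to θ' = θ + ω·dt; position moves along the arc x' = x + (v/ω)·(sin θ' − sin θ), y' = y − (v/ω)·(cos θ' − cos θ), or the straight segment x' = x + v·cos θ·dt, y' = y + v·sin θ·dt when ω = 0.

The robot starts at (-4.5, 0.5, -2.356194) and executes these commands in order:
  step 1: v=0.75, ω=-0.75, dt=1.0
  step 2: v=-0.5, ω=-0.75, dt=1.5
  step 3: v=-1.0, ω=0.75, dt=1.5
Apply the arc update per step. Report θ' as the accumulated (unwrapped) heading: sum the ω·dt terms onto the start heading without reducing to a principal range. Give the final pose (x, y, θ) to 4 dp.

(-3.3280, -0.8653, -3.1062)

step 1: θ'=-3.1062 (R=-1.0000) → pose (-5.1717, 0.2077, -3.1062)
step 2: θ'=-4.2312 (R=0.6667) → pose (-4.5572, -0.1500, -4.2312)
step 3: θ'=-3.1062 (R=-1.3333) → pose (-3.3280, -0.8653, -3.1062)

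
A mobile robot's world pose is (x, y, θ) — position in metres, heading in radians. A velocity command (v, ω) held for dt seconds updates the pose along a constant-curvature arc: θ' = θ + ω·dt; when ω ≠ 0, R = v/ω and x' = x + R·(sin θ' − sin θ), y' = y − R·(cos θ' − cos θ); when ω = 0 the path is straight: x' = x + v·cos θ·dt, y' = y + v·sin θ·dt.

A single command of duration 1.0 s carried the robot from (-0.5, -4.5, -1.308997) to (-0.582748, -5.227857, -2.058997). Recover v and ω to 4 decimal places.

v = 0.7500, ω = -0.7500

Δθ = -2.058997 − -1.308997 = -0.750000
ω = Δθ/dt = -0.750000/1.0 = -0.7500
R = −Δy/(cos θ' − cos θ) = -1.0000
v = R·ω = -1.0000·-0.7500 = 0.7500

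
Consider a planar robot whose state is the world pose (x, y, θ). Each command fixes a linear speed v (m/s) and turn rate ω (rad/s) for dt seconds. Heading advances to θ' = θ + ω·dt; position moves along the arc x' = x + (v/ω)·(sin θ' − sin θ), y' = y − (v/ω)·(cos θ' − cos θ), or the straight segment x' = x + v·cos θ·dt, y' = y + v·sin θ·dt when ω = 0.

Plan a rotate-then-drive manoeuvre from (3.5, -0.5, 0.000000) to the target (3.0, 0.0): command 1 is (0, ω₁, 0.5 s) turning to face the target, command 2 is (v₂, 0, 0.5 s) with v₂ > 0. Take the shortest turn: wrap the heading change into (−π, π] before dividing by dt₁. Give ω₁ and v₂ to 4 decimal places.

heading to target = atan2(0−-0.5, 3−3.5) = 2.3562
Δθ = wrap(2.3562 − 0.0000) = 2.3562; ω₁ = Δθ/dt₁ = 4.7124
distance = √((3−3.5)² + (0−-0.5)²) = 0.7071; v₂ = distance/dt₂ = 1.4142

ω₁ = 4.7124, v₂ = 1.4142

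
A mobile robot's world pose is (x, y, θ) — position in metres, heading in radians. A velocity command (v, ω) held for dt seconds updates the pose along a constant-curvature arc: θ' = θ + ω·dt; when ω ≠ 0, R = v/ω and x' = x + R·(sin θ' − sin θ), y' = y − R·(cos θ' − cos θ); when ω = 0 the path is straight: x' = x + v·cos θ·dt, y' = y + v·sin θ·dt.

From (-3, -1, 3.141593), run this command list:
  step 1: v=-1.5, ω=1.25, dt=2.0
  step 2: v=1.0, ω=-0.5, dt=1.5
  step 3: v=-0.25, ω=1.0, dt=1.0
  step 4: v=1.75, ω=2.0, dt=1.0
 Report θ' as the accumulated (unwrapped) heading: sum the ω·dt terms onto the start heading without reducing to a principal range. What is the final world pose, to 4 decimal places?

step 1: θ'=5.6416 (R=-1.2000) → pose (-2.2818, 1.1614, 5.6416)
step 2: θ'=4.8916 (R=-2.0000) → pose (-1.5108, -0.0844, 4.8916)
step 3: θ'=5.8916 (R=-0.2500) → pose (-1.6614, 0.1021, 5.8916)
step 4: θ'=7.8916 (R=0.8750) → pose (-0.4531, 0.9438, 7.8916)

(-0.4531, 0.9438, 7.8916)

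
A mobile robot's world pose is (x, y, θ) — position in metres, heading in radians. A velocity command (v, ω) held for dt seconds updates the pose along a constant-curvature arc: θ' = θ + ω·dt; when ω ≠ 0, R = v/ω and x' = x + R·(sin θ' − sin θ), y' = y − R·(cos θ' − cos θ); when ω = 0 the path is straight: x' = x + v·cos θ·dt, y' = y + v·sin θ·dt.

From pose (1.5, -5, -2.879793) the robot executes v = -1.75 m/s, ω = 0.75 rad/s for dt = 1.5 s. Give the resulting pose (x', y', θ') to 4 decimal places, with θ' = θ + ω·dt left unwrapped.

θ' = -2.8798 + 0.75·1.5 = -1.7548
R = v/ω = -1.75/0.75 = -2.3333
x' = 1.5 + -2.3333·(sin -1.7548 − sin -2.8798) = 3.1900
y' = -5 − -2.3333·(cos -1.7548 − cos -2.8798) = -3.1731

(3.1900, -3.1731, -1.7548)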